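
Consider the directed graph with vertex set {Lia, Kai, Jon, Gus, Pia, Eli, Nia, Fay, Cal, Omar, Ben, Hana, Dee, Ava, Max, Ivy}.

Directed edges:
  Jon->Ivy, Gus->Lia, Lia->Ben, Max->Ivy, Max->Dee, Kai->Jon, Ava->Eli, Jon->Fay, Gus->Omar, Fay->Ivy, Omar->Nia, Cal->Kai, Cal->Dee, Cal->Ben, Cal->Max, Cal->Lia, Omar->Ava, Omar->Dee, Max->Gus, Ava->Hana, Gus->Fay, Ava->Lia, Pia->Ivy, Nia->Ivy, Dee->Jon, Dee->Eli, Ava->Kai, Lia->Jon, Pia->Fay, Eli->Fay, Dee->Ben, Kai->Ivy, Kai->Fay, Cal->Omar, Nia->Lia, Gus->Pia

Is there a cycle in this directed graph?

DFS with white/gray/black marking, starting from Jon:
Jon gray
  Ivy gray
  Ivy black
  Fay gray
    Fay→Ivy: Ivy black — skip
  Fay black
Jon black
Lia gray
  Ben gray
  Ben black
  Lia→Jon: Jon black — skip
Lia black
Kai gray
  Kai→Jon: Jon black — skip
  Kai→Ivy: Ivy black — skip
  Kai→Fay: Fay black — skip
Kai black
Gus gray
  Gus→Lia: Lia black — skip
  Gus→Fay: Fay black — skip
  Omar gray
    Dee gray
      Dee→Jon: Jon black — skip
      Eli gray
        Eli→Fay: Fay black — skip
      Eli black
      Dee→Ben: Ben black — skip
    Dee black
    Nia gray
      Nia→Ivy: Ivy black — skip
      Nia→Lia: Lia black — skip
    Nia black
    Ava gray
      Ava→Kai: Kai black — skip
      Ava→Eli: Eli black — skip
      Hana gray
      Hana black
      Ava→Lia: Lia black — skip
    Ava black
  Omar black
  Pia gray
    Pia→Fay: Fay black — skip
    Pia→Ivy: Ivy black — skip
  Pia black
Gus black
Cal gray
  Cal→Dee: Dee black — skip
  Cal→Ben: Ben black — skip
  Max gray
    Max→Dee: Dee black — skip
    Max→Gus: Gus black — skip
    Max→Ivy: Ivy black — skip
  Max black
  Cal→Lia: Lia black — skip
  Cal→Omar: Omar black — skip
  Cal→Kai: Kai black — skip
Cal black
Every edge goes to a white or black vertex — no back edge, so the graph is acyclic.

No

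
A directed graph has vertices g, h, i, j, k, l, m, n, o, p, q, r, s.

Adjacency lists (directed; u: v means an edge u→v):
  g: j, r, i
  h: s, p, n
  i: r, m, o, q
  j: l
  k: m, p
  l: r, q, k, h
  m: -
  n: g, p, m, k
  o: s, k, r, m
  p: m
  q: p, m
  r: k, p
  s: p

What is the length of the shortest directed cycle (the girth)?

For each vertex v, BFS finds the shortest path from v back to v.
The shortest such closed walk is g → j → l → h → n → g, length 5.

5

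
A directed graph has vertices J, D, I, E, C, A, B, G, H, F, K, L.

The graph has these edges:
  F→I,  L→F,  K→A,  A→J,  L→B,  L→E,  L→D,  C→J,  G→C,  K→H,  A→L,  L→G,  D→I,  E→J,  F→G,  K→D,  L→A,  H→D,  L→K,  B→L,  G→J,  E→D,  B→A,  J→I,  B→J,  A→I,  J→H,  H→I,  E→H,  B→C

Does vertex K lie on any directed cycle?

Yes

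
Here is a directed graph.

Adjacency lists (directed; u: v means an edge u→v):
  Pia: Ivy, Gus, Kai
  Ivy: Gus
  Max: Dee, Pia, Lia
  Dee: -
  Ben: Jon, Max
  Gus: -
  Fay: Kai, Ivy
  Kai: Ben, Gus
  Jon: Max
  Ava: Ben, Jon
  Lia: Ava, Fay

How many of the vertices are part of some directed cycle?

8

A vertex is on a directed cycle iff it belongs to a strongly connected component of size ≥ 2 (or has a self-loop).
The vertices on cycles are {Ava, Ben, Fay, Jon, Kai, Lia, Max, Pia} — 8 in total.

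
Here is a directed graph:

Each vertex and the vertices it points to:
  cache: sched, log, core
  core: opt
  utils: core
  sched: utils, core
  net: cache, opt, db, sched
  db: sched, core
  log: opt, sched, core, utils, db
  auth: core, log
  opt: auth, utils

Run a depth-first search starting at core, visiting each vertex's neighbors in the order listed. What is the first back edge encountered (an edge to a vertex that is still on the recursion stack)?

DFS from core (visiting each vertex's neighbors in the order listed); mark gray on enter, black on exit:
core gray
  opt gray
    auth gray
      auth→core: core is gray → back edge
First back edge: auth → core.

auth→core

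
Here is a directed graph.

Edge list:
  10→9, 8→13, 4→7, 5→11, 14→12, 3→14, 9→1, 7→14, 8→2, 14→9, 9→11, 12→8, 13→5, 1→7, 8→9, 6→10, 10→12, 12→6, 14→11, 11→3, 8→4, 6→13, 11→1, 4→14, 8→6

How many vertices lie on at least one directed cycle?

13

A vertex is on a directed cycle iff it belongs to a strongly connected component of size ≥ 2 (or has a self-loop).
The vertices on cycles are {1, 3, 4, 5, 6, 7, 8, 9, 10, 11, 12, 13, 14} — 13 in total.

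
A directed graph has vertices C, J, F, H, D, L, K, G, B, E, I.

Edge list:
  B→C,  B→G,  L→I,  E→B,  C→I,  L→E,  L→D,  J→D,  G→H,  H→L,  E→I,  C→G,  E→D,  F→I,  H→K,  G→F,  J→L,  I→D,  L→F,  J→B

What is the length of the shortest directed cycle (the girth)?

For each vertex v, BFS finds the shortest path from v back to v.
The shortest such closed walk is B → G → H → L → E → B, length 5.

5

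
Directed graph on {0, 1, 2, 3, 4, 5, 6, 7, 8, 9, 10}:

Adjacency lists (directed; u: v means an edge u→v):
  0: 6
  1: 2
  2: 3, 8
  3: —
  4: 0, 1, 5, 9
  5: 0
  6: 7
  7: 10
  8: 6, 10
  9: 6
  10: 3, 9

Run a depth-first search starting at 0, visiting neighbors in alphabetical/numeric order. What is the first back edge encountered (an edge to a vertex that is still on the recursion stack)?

9→6

DFS from 0 (visiting neighbors in alphabetical/numeric order); mark gray on enter, black on exit:
0 gray
  6 gray
    7 gray
      10 gray
        3 gray
        3 black
        9 gray
          9→6: 6 is gray → back edge
First back edge: 9 → 6.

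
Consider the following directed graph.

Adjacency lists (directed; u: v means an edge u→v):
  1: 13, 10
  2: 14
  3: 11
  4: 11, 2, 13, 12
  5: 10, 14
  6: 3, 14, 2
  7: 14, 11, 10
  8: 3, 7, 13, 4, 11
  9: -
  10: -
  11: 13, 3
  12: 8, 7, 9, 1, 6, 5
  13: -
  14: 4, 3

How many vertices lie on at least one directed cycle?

10

A vertex is on a directed cycle iff it belongs to a strongly connected component of size ≥ 2 (or has a self-loop).
The vertices on cycles are {2, 3, 4, 5, 6, 7, 8, 11, 12, 14} — 10 in total.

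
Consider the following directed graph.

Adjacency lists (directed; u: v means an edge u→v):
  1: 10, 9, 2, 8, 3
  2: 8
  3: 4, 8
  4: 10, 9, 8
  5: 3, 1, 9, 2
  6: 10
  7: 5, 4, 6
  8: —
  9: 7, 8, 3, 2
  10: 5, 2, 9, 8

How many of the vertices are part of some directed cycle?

8

A vertex is on a directed cycle iff it belongs to a strongly connected component of size ≥ 2 (or has a self-loop).
The vertices on cycles are {1, 3, 4, 5, 6, 7, 9, 10} — 8 in total.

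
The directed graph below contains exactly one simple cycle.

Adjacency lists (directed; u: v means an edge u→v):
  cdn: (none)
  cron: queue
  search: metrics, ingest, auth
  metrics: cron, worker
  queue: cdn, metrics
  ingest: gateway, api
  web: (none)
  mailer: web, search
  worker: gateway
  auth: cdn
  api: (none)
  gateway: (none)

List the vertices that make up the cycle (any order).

cron, queue, metrics

DFS with gray/black marking from metrics:
metrics gray
  cron gray
    queue gray
      cdn gray
      cdn black
      queue→metrics: metrics is gray → back edge
Back edge closes the cycle metrics → cron → queue → metrics; its vertices are {cron, queue, metrics}.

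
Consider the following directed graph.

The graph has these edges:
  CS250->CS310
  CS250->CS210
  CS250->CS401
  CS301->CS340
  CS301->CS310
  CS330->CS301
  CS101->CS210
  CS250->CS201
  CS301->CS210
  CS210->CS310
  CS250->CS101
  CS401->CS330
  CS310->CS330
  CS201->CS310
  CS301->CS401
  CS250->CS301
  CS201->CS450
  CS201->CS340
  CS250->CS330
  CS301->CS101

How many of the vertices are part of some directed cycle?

6

A vertex is on a directed cycle iff it belongs to a strongly connected component of size ≥ 2 (or has a self-loop).
The vertices on cycles are {CS101, CS210, CS301, CS310, CS330, CS401} — 6 in total.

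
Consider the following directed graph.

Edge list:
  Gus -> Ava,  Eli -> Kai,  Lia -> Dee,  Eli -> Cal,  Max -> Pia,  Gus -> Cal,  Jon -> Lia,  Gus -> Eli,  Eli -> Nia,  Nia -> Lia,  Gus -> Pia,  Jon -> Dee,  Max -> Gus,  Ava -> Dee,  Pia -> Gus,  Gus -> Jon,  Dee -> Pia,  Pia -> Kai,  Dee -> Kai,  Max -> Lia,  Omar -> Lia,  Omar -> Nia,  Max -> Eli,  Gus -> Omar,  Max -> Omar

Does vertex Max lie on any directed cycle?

Max lies on a cycle iff there is a path from Max back to itself.
Exploring from Max, it never reaches itself; equivalently, its strongly connected component is a singleton.

No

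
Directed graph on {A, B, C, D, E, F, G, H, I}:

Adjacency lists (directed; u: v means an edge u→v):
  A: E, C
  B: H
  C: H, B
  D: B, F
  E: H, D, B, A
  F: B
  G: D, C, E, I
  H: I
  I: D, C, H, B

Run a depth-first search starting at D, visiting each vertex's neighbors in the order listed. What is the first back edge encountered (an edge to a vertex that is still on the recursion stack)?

I->D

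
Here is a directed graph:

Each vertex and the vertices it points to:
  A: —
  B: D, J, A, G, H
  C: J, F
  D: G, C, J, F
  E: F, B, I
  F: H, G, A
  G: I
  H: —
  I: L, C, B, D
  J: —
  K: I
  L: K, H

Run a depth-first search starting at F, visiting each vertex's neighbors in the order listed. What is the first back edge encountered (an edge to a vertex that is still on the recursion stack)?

K->I

DFS from F (visiting each vertex's neighbors in the order listed); mark gray on enter, black on exit:
F gray
  H gray
  H black
  G gray
    I gray
      L gray
        K gray
          K→I: I is gray → back edge
First back edge: K → I.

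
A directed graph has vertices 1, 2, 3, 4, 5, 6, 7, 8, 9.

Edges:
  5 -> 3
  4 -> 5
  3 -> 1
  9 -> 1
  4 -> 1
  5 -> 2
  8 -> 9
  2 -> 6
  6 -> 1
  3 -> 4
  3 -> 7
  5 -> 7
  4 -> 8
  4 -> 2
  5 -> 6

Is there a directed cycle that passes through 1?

1 lies on a cycle iff there is a path from 1 back to itself.
Exploring from 1, it never reaches itself; equivalently, its strongly connected component is a singleton.

No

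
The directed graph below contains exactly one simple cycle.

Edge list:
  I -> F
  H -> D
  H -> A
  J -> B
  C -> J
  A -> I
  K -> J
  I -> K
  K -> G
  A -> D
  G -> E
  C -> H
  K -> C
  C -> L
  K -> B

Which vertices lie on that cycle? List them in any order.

DFS with gray/black marking from K:
K gray
  G gray
    E gray
    E black
  G black
  C gray
    L gray
    L black
    J gray
      B gray
      B black
    J black
    H gray
      A gray
        I gray
          I→K: K is gray → back edge
Back edge closes the cycle K → C → H → A → I → K; its vertices are {A, C, H, I, K}.

A, C, H, I, K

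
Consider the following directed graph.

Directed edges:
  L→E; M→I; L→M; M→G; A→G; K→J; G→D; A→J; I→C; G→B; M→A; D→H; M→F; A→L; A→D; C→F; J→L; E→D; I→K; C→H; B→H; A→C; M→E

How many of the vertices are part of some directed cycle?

6

A vertex is on a directed cycle iff it belongs to a strongly connected component of size ≥ 2 (or has a self-loop).
The vertices on cycles are {A, I, J, K, L, M} — 6 in total.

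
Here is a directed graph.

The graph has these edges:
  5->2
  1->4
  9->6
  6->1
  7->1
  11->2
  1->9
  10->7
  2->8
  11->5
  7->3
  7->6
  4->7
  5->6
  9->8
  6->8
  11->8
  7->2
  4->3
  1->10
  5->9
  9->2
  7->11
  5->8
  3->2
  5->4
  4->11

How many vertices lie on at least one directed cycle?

A vertex is on a directed cycle iff it belongs to a strongly connected component of size ≥ 2 (or has a self-loop).
The vertices on cycles are {1, 4, 5, 6, 7, 9, 10, 11} — 8 in total.

8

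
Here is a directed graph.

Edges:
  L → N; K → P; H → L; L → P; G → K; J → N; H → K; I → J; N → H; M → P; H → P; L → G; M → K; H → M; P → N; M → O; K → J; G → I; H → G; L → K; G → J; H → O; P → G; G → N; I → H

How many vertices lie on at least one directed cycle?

9

A vertex is on a directed cycle iff it belongs to a strongly connected component of size ≥ 2 (or has a self-loop).
The vertices on cycles are {G, H, I, J, K, L, M, N, P} — 9 in total.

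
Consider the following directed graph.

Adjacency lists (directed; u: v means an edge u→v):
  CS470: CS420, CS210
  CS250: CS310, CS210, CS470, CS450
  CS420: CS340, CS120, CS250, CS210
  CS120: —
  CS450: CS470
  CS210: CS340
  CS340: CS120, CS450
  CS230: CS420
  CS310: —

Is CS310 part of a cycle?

No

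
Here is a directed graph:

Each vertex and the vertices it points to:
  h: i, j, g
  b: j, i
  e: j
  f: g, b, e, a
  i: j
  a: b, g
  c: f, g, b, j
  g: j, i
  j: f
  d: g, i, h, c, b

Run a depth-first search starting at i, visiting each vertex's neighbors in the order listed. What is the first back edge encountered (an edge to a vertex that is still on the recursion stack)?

g->j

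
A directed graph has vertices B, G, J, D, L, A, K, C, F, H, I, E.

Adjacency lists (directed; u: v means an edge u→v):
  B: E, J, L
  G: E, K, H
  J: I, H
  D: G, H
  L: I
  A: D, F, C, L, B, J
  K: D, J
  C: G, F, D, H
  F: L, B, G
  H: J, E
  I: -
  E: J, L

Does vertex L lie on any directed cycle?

L lies on a cycle iff there is a path from L back to itself.
Exploring from L, it never reaches itself; equivalently, its strongly connected component is a singleton.

No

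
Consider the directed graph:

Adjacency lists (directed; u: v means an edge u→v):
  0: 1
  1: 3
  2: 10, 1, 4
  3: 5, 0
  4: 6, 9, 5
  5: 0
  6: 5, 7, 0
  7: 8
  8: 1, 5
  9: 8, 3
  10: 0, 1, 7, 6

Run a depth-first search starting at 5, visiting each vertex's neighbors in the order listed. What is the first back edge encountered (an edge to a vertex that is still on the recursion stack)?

3->5

DFS from 5 (visiting each vertex's neighbors in the order listed); mark gray on enter, black on exit:
5 gray
  0 gray
    1 gray
      3 gray
        3→5: 5 is gray → back edge
First back edge: 3 → 5.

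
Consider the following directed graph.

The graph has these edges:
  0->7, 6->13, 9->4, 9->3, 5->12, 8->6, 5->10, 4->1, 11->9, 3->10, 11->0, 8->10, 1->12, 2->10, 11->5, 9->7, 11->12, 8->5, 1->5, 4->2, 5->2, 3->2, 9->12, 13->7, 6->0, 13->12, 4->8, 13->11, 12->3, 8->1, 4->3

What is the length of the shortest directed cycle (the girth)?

For each vertex v, BFS finds the shortest path from v back to v.
The shortest such closed walk is 9 → 4 → 8 → 6 → 13 → 11 → 9, length 6.

6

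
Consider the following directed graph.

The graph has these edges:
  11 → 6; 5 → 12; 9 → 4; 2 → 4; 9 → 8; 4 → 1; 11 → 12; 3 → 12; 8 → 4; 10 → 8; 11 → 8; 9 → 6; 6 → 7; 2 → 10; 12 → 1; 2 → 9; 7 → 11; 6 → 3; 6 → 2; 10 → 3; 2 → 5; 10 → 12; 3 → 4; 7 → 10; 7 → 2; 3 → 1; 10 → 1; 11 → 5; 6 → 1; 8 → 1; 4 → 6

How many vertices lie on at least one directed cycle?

A vertex is on a directed cycle iff it belongs to a strongly connected component of size ≥ 2 (or has a self-loop).
The vertices on cycles are {2, 3, 4, 6, 7, 8, 9, 10, 11} — 9 in total.

9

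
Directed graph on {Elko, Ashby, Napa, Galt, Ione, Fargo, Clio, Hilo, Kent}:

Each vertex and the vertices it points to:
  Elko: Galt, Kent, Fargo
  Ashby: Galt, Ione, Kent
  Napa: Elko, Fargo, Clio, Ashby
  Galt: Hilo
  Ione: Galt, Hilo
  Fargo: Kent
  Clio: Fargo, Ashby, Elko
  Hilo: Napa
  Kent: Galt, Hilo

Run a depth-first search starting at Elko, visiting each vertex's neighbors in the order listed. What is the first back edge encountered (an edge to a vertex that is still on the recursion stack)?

Napa->Elko

DFS from Elko (visiting each vertex's neighbors in the order listed); mark gray on enter, black on exit:
Elko gray
  Galt gray
    Hilo gray
      Napa gray
        Napa→Elko: Elko is gray → back edge
First back edge: Napa → Elko.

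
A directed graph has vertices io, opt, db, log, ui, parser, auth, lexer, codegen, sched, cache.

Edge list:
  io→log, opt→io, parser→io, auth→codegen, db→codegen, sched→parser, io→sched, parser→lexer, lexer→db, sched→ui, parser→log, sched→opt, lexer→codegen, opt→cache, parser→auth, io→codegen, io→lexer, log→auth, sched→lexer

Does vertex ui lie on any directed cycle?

ui lies on a cycle iff there is a path from ui back to itself.
Exploring from ui, it never reaches itself; equivalently, its strongly connected component is a singleton.

No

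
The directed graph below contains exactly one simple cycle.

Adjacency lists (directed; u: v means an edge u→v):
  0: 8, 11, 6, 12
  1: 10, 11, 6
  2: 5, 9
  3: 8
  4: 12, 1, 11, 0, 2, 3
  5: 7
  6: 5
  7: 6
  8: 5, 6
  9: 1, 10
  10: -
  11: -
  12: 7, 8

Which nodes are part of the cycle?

DFS with gray/black marking from 5:
5 gray
  7 gray
    6 gray
      6→5: 5 is gray → back edge
Back edge closes the cycle 5 → 7 → 6 → 5; its vertices are {5, 6, 7}.

5, 6, 7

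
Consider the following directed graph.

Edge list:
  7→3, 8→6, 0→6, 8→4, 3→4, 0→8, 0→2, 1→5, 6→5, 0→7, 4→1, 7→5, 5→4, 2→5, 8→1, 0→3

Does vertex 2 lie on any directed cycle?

No

2 lies on a cycle iff there is a path from 2 back to itself.
Exploring from 2, it never reaches itself; equivalently, its strongly connected component is a singleton.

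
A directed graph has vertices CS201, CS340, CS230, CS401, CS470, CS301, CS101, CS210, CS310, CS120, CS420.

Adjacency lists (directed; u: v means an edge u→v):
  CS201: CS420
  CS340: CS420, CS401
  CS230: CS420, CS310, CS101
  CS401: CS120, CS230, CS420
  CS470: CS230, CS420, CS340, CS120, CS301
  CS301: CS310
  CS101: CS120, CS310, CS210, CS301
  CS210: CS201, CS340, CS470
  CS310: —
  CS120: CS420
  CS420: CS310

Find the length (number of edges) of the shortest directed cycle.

For each vertex v, BFS finds the shortest path from v back to v.
The shortest such closed walk is CS101 → CS210 → CS470 → CS230 → CS101, length 4.

4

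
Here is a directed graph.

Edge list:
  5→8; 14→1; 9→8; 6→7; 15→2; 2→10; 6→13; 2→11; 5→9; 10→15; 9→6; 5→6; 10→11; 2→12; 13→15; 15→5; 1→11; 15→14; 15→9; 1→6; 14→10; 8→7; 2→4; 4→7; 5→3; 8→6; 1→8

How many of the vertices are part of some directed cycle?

A vertex is on a directed cycle iff it belongs to a strongly connected component of size ≥ 2 (or has a self-loop).
The vertices on cycles are {1, 2, 5, 6, 8, 9, 10, 13, 14, 15} — 10 in total.

10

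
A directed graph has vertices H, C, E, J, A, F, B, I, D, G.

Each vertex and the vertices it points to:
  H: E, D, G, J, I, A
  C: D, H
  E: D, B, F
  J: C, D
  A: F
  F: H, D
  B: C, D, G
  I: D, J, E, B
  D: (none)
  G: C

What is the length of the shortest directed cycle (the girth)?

3

For each vertex v, BFS finds the shortest path from v back to v.
The shortest such closed walk is H → A → F → H, length 3.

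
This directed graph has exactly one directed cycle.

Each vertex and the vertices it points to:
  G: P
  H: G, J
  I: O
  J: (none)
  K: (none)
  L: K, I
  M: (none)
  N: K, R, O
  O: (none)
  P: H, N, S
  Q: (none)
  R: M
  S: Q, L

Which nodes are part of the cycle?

G, H, P

DFS with gray/black marking from P:
P gray
  H gray
    G gray
      G→P: P is gray → back edge
Back edge closes the cycle P → H → G → P; its vertices are {G, H, P}.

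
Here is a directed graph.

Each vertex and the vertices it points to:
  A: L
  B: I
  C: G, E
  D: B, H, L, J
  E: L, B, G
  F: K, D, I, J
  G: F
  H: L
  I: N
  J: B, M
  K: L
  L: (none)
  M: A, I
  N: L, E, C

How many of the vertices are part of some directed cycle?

10

A vertex is on a directed cycle iff it belongs to a strongly connected component of size ≥ 2 (or has a self-loop).
The vertices on cycles are {B, C, D, E, F, G, I, J, M, N} — 10 in total.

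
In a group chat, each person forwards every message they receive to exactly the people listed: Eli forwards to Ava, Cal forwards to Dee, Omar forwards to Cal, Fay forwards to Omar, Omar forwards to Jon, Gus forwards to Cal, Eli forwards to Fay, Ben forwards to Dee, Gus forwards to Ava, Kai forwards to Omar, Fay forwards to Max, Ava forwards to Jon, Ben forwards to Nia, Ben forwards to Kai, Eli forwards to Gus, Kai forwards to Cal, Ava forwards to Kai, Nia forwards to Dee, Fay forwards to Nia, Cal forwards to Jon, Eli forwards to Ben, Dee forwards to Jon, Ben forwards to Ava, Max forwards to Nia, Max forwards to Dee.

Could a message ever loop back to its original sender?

DFS with white/gray/black marking, starting from Fay:
Fay gray
  Nia gray
    Dee gray
      Jon gray
      Jon black
    Dee black
  Nia black
  Max gray
    Max→Nia: Nia black — skip
    Max→Dee: Dee black — skip
  Max black
  Omar gray
    Omar→Jon: Jon black — skip
    Cal gray
      Cal→Dee: Dee black — skip
      Cal→Jon: Jon black — skip
    Cal black
  Omar black
Fay black
Eli gray
  Ava gray
    Ava→Jon: Jon black — skip
    Kai gray
      Kai→Cal: Cal black — skip
      Kai→Omar: Omar black — skip
    Kai black
  Ava black
  Eli→Fay: Fay black — skip
  Gus gray
    Gus→Ava: Ava black — skip
    Gus→Cal: Cal black — skip
  Gus black
  Ben gray
    Ben→Dee: Dee black — skip
    Ben→Ava: Ava black — skip
    Ben→Kai: Kai black — skip
    Ben→Nia: Nia black — skip
  Ben black
Eli black
Every edge goes to a white or black vertex — no back edge, so the graph is acyclic.

No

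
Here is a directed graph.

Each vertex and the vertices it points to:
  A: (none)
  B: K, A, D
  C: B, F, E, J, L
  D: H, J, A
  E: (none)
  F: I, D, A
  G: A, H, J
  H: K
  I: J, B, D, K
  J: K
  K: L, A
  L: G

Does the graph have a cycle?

Yes

DFS with white/gray/black marking, starting from G:
G gray
  A gray
  A black
  H gray
    K gray
      L gray
        L→G: G is gray → back edge
Back edge found, so a cycle exists: G → H → K → L → G.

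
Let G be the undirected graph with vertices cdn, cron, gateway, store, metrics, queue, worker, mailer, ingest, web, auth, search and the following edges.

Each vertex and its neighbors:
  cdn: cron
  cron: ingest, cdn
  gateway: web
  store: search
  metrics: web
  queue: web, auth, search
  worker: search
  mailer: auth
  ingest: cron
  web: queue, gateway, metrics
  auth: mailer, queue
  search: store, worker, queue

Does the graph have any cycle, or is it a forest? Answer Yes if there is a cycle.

No

DFS, tracking each vertex's parent; an edge to a visited non-parent vertex closes a cycle.
Start from ingest:
visit ingest (parent –)
  visit cron (parent ingest)
    cron–ingest: parent, skip
    visit cdn (parent cron)
      cdn–cron: parent, skip
visit gateway (parent –)
  visit web (parent gateway)
    visit queue (parent web)
      queue–web: parent, skip
      visit auth (parent queue)
        visit mailer (parent auth)
          mailer–auth: parent, skip
        auth–queue: parent, skip
      visit search (parent queue)
        visit store (parent search)
          store–search: parent, skip
        visit worker (parent search)
          worker–search: parent, skip
        search–queue: parent, skip
    web–gateway: parent, skip
    visit metrics (parent web)
      metrics–web: parent, skip
No non-parent visited neighbor found — the graph is a forest.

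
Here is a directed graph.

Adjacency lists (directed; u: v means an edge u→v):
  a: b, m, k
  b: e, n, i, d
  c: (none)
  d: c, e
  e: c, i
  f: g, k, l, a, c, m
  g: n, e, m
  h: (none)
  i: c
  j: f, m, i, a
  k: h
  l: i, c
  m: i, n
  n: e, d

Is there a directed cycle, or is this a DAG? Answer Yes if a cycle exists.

No

DFS with white/gray/black marking, starting from g:
g gray
  n gray
    e gray
      c gray
      c black
      i gray
        i→c: c black — skip
      i black
    e black
    d gray
      d→c: c black — skip
      d→e: e black — skip
    d black
  n black
  g→e: e black — skip
  m gray
    m→i: i black — skip
    m→n: n black — skip
  m black
g black
a gray
  b gray
    b→e: e black — skip
    b→n: n black — skip
    b→i: i black — skip
    b→d: d black — skip
  b black
  a→m: m black — skip
  k gray
    h gray
    h black
  k black
a black
f gray
  f→g: g black — skip
  f→k: k black — skip
  l gray
    l→i: i black — skip
    l→c: c black — skip
  l black
  f→a: a black — skip
  f→c: c black — skip
  f→m: m black — skip
f black
j gray
  j→f: f black — skip
  j→m: m black — skip
  j→i: i black — skip
  j→a: a black — skip
j black
Every edge goes to a white or black vertex — no back edge, so the graph is acyclic.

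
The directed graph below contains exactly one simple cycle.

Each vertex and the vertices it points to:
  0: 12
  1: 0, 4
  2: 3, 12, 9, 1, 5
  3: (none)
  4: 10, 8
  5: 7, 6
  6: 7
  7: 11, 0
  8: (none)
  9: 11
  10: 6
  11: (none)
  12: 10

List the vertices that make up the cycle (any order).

0, 6, 7, 10, 12

DFS with gray/black marking from 12:
12 gray
  10 gray
    6 gray
      7 gray
        11 gray
        11 black
        0 gray
          0→12: 12 is gray → back edge
Back edge closes the cycle 12 → 10 → 6 → 7 → 0 → 12; its vertices are {0, 6, 7, 10, 12}.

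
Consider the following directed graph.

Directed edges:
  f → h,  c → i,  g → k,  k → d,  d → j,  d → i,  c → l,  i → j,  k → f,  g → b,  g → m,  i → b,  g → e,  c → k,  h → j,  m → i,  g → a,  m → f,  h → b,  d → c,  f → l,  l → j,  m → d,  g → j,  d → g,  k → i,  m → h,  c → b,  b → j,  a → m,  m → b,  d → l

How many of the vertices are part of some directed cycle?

A vertex is on a directed cycle iff it belongs to a strongly connected component of size ≥ 2 (or has a self-loop).
The vertices on cycles are {a, c, d, g, k, m} — 6 in total.

6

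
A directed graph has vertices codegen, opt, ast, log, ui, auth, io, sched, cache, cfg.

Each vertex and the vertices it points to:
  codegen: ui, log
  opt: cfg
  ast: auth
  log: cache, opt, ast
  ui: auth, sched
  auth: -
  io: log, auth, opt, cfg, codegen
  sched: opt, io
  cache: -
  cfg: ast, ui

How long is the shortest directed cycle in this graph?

4

For each vertex v, BFS finds the shortest path from v back to v.
The shortest such closed walk is io → codegen → ui → sched → io, length 4.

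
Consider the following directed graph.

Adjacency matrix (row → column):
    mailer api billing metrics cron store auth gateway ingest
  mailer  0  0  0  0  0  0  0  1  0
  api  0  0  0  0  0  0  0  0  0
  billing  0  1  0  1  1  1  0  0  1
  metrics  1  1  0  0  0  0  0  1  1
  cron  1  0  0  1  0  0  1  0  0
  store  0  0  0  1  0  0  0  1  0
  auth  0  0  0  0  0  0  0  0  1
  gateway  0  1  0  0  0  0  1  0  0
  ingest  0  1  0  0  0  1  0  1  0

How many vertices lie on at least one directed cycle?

6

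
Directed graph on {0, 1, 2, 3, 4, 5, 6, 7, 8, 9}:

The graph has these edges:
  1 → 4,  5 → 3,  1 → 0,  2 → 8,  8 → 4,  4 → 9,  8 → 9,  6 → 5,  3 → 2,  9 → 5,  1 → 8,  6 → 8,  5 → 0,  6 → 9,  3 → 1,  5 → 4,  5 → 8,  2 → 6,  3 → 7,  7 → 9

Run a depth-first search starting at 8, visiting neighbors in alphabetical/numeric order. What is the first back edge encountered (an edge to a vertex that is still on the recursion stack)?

1→4

DFS from 8 (visiting neighbors in alphabetical/numeric order); mark gray on enter, black on exit:
8 gray
  4 gray
    9 gray
      5 gray
        0 gray
        0 black
        3 gray
          1 gray
            1→0: 0 black — skip
            1→4: 4 is gray → back edge
First back edge: 1 → 4.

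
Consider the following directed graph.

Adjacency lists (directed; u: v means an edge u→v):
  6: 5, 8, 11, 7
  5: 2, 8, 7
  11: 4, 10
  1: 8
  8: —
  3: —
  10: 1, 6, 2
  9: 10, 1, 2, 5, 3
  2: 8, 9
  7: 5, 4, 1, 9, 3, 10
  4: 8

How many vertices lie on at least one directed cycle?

7

A vertex is on a directed cycle iff it belongs to a strongly connected component of size ≥ 2 (or has a self-loop).
The vertices on cycles are {2, 5, 6, 7, 9, 10, 11} — 7 in total.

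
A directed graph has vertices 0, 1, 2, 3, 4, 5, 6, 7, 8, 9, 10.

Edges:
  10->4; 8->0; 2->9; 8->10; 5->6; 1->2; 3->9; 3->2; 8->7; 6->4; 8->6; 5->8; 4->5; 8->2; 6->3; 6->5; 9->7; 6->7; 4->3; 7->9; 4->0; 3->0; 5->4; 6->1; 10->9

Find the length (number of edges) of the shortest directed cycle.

For each vertex v, BFS finds the shortest path from v back to v.
The shortest such closed walk is 5 → 6 → 5, length 2.

2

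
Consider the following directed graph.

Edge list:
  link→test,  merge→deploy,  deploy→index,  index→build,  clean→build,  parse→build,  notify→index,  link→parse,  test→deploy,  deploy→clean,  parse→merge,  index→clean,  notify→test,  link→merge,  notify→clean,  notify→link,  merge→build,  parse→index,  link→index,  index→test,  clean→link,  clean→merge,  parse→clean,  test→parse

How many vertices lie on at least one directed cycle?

7

A vertex is on a directed cycle iff it belongs to a strongly connected component of size ≥ 2 (or has a self-loop).
The vertices on cycles are {link, test, clean, index, merge, parse, deploy} — 7 in total.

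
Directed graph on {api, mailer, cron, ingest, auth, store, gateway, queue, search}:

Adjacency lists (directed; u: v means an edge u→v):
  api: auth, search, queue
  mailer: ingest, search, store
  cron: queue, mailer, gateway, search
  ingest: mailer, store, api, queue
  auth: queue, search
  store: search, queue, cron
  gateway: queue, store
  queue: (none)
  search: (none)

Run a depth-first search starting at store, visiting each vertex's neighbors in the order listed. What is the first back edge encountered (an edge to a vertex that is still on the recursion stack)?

DFS from store (visiting each vertex's neighbors in the order listed); mark gray on enter, black on exit:
store gray
  search gray
  search black
  queue gray
  queue black
  cron gray
    cron→queue: queue black — skip
    mailer gray
      ingest gray
        ingest→mailer: mailer is gray → back edge
First back edge: ingest → mailer.

ingest->mailer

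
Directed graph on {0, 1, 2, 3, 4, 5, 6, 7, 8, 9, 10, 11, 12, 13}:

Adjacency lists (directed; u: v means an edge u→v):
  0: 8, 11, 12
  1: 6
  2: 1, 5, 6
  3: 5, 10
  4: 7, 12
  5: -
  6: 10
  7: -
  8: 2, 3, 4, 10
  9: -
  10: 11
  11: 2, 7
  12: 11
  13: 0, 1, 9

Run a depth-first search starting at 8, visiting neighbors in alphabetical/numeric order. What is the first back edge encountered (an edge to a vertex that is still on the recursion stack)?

DFS from 8 (visiting neighbors in alphabetical/numeric order); mark gray on enter, black on exit:
8 gray
  2 gray
    1 gray
      6 gray
        10 gray
          11 gray
            11→2: 2 is gray → back edge
First back edge: 11 → 2.

11→2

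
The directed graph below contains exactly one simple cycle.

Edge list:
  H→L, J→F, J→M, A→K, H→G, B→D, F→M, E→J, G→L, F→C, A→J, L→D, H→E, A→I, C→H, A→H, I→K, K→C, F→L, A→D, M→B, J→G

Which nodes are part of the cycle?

C, E, F, H, J

DFS with gray/black marking from H:
H gray
  E gray
    J gray
      M gray
        B gray
          D gray
          D black
        B black
      M black
      F gray
        L gray
          L→D: D black — skip
        L black
        C gray
          C→H: H is gray → back edge
Back edge closes the cycle H → E → J → F → C → H; its vertices are {C, E, F, H, J}.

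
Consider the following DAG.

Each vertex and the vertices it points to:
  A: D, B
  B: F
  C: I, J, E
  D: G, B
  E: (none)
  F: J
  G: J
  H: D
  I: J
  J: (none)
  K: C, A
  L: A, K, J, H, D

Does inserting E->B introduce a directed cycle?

Adding E→B creates a cycle iff B can already reach E.
Explore from B: no path reaches E. The graph stays acyclic.

No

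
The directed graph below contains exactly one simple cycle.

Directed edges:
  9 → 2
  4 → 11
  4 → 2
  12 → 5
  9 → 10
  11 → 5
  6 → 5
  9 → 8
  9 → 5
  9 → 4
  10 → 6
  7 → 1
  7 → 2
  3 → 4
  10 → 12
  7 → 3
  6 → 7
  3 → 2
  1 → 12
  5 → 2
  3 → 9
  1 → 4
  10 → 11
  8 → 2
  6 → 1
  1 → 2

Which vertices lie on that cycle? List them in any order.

3, 6, 7, 9, 10

DFS with gray/black marking from 9:
9 gray
  4 gray
    11 gray
      5 gray
        2 gray
        2 black
      5 black
    11 black
    4→2: 2 black — skip
  4 black
  9→2: 2 black — skip
  9→5: 5 black — skip
  8 gray
    8→2: 2 black — skip
  8 black
  10 gray
    10→11: 11 black — skip
    12 gray
      12→5: 5 black — skip
    12 black
    6 gray
      6→5: 5 black — skip
      7 gray
        1 gray
          1→4: 4 black — skip
          1→12: 12 black — skip
          1→2: 2 black — skip
        1 black
        3 gray
          3→9: 9 is gray → back edge
Back edge closes the cycle 9 → 10 → 6 → 7 → 3 → 9; its vertices are {3, 6, 7, 9, 10}.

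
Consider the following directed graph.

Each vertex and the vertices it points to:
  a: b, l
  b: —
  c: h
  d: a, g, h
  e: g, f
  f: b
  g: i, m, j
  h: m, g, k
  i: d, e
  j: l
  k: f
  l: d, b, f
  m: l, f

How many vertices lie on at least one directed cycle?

9

A vertex is on a directed cycle iff it belongs to a strongly connected component of size ≥ 2 (or has a self-loop).
The vertices on cycles are {a, d, e, g, h, i, j, l, m} — 9 in total.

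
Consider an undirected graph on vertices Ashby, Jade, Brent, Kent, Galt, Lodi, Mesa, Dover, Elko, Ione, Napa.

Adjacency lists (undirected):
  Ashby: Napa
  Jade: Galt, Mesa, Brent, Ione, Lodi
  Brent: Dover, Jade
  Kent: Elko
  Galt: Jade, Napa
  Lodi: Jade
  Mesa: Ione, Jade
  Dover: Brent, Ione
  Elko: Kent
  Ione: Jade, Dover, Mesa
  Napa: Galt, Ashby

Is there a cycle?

DFS, tracking each vertex's parent; an edge to a visited non-parent vertex closes a cycle.
Start from Galt:
visit Galt (parent –)
  visit Jade (parent Galt)
    Jade–Galt: parent, skip
    visit Mesa (parent Jade)
      visit Ione (parent Mesa)
        Ione–Jade: Jade visited and ≠ parent → cycle
Cycle: Jade – Mesa – Ione – Jade.

Yes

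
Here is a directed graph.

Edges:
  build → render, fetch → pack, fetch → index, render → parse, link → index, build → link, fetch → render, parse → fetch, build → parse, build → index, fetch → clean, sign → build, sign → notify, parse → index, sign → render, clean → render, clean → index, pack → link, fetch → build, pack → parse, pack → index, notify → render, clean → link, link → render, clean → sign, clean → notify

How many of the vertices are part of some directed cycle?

9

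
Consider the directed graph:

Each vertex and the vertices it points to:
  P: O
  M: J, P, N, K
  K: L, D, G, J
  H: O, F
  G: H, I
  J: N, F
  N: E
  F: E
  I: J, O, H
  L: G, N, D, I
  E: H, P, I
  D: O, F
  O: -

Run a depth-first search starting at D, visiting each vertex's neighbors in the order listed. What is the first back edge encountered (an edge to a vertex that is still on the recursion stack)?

H→F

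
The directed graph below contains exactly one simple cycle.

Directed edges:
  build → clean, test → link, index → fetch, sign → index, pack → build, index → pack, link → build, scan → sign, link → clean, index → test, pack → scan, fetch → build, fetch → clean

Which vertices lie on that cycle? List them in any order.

DFS with gray/black marking from index:
index gray
  pack gray
    scan gray
      sign gray
        sign→index: index is gray → back edge
Back edge closes the cycle index → pack → scan → sign → index; its vertices are {pack, scan, sign, index}.

pack, scan, sign, index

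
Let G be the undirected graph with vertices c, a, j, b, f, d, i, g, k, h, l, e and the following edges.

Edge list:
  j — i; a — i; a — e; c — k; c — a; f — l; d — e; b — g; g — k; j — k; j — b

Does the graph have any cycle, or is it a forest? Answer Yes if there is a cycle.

DFS, tracking each vertex's parent; an edge to a visited non-parent vertex closes a cycle.
Start from g:
visit g (parent –)
  visit b (parent g)
    visit j (parent b)
      j–b: parent, skip
      visit i (parent j)
        i–j: parent, skip
        visit a (parent i)
          a–i: parent, skip
          visit e (parent a)
            visit d (parent e)
              d–e: parent, skip
            e–a: parent, skip
          visit c (parent a)
            visit k (parent c)
              k–g: g visited and ≠ parent → cycle
Cycle: g – b – j – i – a – c – k – g.

Yes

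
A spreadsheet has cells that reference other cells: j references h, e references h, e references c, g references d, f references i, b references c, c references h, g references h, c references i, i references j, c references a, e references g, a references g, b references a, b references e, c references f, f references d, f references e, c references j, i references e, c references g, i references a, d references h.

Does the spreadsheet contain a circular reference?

Yes

DFS with white/gray/black marking, starting from e:
e gray
  h gray
  h black
  g gray
    d gray
      d→h: h black — skip
    d black
    g→h: h black — skip
  g black
  c gray
    c→h: h black — skip
    a gray
      a→g: g black — skip
    a black
    f gray
      f→e: e is gray → back edge
Back edge found, so a cycle exists: e → c → f → e.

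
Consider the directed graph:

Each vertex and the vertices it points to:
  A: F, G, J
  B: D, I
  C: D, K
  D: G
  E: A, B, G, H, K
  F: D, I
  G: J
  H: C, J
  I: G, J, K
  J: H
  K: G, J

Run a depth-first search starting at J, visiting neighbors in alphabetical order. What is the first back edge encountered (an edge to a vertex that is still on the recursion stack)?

DFS from J (visiting neighbors in alphabetical order); mark gray on enter, black on exit:
J gray
  H gray
    C gray
      D gray
        G gray
          G→J: J is gray → back edge
First back edge: G → J.

G->J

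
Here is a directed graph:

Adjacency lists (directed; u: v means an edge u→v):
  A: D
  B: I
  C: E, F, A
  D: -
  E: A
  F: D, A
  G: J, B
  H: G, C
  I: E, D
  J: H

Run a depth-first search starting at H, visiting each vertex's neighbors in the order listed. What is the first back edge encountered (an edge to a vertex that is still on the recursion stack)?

J->H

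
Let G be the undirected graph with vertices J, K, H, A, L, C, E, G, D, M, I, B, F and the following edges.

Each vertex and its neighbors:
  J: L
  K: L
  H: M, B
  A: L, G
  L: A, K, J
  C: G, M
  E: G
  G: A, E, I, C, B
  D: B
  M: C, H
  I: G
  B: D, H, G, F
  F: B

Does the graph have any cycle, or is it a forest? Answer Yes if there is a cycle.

Yes

DFS, tracking each vertex's parent; an edge to a visited non-parent vertex closes a cycle.
Start from C:
visit C (parent –)
  visit G (parent C)
    visit A (parent G)
      visit L (parent A)
        L–A: parent, skip
        visit K (parent L)
          K–L: parent, skip
        visit J (parent L)
          J–L: parent, skip
      A–G: parent, skip
    visit E (parent G)
      E–G: parent, skip
    visit I (parent G)
      I–G: parent, skip
    G–C: parent, skip
    visit B (parent G)
      visit D (parent B)
        D–B: parent, skip
      visit H (parent B)
        visit M (parent H)
          M–C: C visited and ≠ parent → cycle
Cycle: C – G – B – H – M – C.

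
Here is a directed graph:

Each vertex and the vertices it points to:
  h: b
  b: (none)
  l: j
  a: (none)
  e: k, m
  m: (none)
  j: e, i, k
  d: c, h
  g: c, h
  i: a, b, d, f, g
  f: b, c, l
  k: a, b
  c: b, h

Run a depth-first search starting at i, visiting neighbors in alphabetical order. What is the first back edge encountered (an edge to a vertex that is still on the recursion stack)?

DFS from i (visiting neighbors in alphabetical order); mark gray on enter, black on exit:
i gray
  a gray
  a black
  b gray
  b black
  d gray
    c gray
      c→b: b black — skip
      h gray
        h→b: b black — skip
      h black
    c black
    d→h: h black — skip
  d black
  f gray
    f→b: b black — skip
    f→c: c black — skip
    l gray
      j gray
        e gray
          k gray
            k→a: a black — skip
            k→b: b black — skip
          k black
          m gray
          m black
        e black
        j→i: i is gray → back edge
First back edge: j → i.

j->i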